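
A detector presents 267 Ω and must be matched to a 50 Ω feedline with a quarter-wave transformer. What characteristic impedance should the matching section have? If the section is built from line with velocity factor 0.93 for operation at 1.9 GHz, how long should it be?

Z_qwt ≈ 116 Ω; length ≈ 3.67 cm

Z_qwt = √(Z_0·R_L) = √(50 × 267) = √13350
λ = 0.93·c/f = 0.147 m, so l = λ/4 = 0.0367 m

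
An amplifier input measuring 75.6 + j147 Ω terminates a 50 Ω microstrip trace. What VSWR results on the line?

VSWR ≈ 7.76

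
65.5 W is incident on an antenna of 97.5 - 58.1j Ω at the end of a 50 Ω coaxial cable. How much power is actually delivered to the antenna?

|Γ| = |(47.5 − j58.1)/(147.5 − j58.1)| = 0.473
|Γ|² = 0.224
P_refl = |Γ|²·P_inc = 14.7 W, P_del = (1 − |Γ|²)·P_inc = 50.8 W

P_delivered ≈ 50.8 W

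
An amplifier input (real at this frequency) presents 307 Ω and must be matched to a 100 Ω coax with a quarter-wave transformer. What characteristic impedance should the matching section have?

Z_qwt = √(Z_0·R_L) = √(100 × 307) = √30700

Z_qwt ≈ 175 Ω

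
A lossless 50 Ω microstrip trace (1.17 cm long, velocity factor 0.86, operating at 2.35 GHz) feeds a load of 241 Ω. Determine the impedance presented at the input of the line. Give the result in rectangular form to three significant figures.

λ = v/f = 0.86·c / 2.35 GHz = 0.11 m
βl = 2π·l/λ = 2π × 0.107 = 38.4°
tan(βl) = tan(38.4°) = 0.792
Z_in = Z_0·(Z_L + jZ_0·tanβl)/(Z_0 + jZ_L·tanβl)
     = 50·(241 + j39.6)/(50 + j191)

Z_in ≈ 25.2 − j56.6 Ω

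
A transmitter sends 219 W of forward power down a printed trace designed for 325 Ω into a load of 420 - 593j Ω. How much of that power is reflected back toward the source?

P_reflected ≈ 87.1 W

|Γ| = |(95 − j593)/(745 − j593)| = 0.631
|Γ|² = 0.398
P_refl = |Γ|²·P_inc = 87.1 W, P_del = (1 − |Γ|²)·P_inc = 132 W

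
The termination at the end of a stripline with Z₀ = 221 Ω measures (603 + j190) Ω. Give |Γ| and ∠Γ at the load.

Γ ≈ 0.505 ∠ 13.5°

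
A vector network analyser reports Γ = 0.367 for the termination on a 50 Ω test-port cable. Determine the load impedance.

Z_L = Z_0·(1 + Γ)/(1 − Γ) = 50·(1.37)/(0.633)

Z_L ≈ 108 Ω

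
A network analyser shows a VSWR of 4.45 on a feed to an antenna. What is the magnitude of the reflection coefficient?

|Γ| = (S − 1)/(S + 1) = (4.45 − 1)/(4.45 + 1) = 3.45/5.45

|Γ| ≈ 0.633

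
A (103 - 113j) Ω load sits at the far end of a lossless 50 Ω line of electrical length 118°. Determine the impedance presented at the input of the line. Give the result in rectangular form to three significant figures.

Z_in ≈ 18.3 + j41.9 Ω

tan(βl) = tan(118°) = -1.88
Z_in = Z_0·(Z_L + jZ_0·tanβl)/(Z_0 + jZ_L·tanβl)
     = 50·(103 − j207)/(-163 − j194)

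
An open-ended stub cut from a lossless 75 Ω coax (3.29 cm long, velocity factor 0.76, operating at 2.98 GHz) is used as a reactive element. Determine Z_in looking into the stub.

Z_in ≈ +j159 Ω

λ = v/f = 0.76·c / 2.98 GHz = 0.0765 m
βl = 2π·l/λ = 2π × 0.43 = 155°
tan(βl) = -0.47
For an open-ended stub, Z_in = −jZ_0·cot(βl) = −jZ_0/tan(βl)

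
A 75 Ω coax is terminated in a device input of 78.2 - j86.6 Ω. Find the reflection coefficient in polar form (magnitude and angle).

Γ = (Z_L − Z_0)/(Z_L + Z_0) = (3.2 − j86.6)/(153.2 − j86.6)
|Γ| = 86.7/176 = 0.492

Γ ≈ 0.492 ∠ -58.4°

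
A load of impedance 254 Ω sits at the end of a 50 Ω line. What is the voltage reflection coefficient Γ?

Γ = 0.671

Γ = (Z_L − Z_0)/(Z_L + Z_0) = (254 − 50)/(254 + 50) = 204/304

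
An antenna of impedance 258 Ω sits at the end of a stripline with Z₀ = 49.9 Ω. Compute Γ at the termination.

Γ = (Z_L − Z_0)/(Z_L + Z_0) = (258 − 49.9)/(258 + 49.9) = 208.1/307.9

Γ = 0.676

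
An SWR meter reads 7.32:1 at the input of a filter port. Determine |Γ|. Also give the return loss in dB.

|Γ| ≈ 0.76; return loss ≈ 2.39 dB

|Γ| = (S − 1)/(S + 1) = (7.32 − 1)/(7.32 + 1) = 6.32/8.32
RL = −20·log₁₀|Γ| = −20·log₁₀(0.76)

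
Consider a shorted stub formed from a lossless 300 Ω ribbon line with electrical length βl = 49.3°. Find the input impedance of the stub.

Z_in ≈ +j349 Ω

tan(βl) = 1.16
For a shorted stub, Z_in = jZ_0·tan(βl)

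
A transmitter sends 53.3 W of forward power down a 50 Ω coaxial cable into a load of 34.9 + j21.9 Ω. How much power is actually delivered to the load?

|Γ| = |(-15.1 + j21.9)/(84.9 + j21.9)| = 0.303
|Γ|² = 0.092
P_refl = |Γ|²·P_inc = 4.91 W, P_del = (1 − |Γ|²)·P_inc = 48.4 W

P_delivered ≈ 48.4 W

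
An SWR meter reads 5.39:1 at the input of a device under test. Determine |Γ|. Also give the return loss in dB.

|Γ| ≈ 0.687; return loss ≈ 3.26 dB

|Γ| = (S − 1)/(S + 1) = (5.39 − 1)/(5.39 + 1) = 4.39/6.39
RL = −20·log₁₀|Γ| = −20·log₁₀(0.687)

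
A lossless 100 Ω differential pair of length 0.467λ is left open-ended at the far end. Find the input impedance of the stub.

βl = 2π × 0.467 = 168°
tan(βl) = -0.21
For an open-ended stub, Z_in = −jZ_0·cot(βl) = −jZ_0/tan(βl)

Z_in ≈ +j475 Ω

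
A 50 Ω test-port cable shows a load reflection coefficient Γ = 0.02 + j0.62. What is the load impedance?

Z_L ≈ 22.9 + j46.1 Ω

Z_L = Z_0·(1 + Γ)/(1 − Γ) = 50·(1.02 + j0.62)/(0.98 − j0.62)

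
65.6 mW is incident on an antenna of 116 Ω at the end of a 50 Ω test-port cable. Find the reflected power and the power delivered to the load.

Γ = (116 − 50)/(116 + 50) = 0.398
|Γ|² = 0.158
P_refl = |Γ|²·P_inc = 10.4 mW, P_del = (1 − |Γ|²)·P_inc = 55.2 mW

P_reflected ≈ 10.4 mW; P_delivered ≈ 55.2 mW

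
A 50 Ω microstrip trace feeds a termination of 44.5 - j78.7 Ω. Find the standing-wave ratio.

Γ = (Z_L − Z_0)/(Z_L + Z_0) = (-5.5 − j78.7)/(94.5 − j78.7)
|Γ| = 78.9/123 = 0.642
VSWR = (1 + |Γ|)/(1 − |Γ|) = 1.64/0.358

VSWR ≈ 4.58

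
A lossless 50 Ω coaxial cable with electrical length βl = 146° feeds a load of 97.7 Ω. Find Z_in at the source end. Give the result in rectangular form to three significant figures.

tan(βl) = tan(146°) = -0.675
Z_in = Z_0·(Z_L + jZ_0·tanβl)/(Z_0 + jZ_L·tanβl)
     = 50·(97.7 − j33.7)/(50 − j65.9)

Z_in ≈ 51.9 + j34.7 Ω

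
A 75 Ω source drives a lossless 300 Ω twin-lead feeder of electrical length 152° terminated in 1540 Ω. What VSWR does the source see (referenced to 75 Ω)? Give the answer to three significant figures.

tan(βl) = -0.532
Z_in = Z_0·(Z_L + jZ_0·tanβl)/(Z_0 + jZ_L·tanβl) = 234 + j479 Ω
Γ_s = (Z_in − Z_s)/(Z_in + Z_s) = (159 + j479)/(309 + j479), |Γ_s| = 0.885
VSWR = (1 + |Γ_s|)/(1 − |Γ_s|)

VSWR ≈ 16.4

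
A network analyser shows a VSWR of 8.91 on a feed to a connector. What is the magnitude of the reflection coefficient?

|Γ| ≈ 0.798

|Γ| = (S − 1)/(S + 1) = (8.91 − 1)/(8.91 + 1) = 7.91/9.91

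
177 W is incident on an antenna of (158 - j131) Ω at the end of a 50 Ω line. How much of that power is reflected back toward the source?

P_reflected ≈ 84.4 W

|Γ| = |(108 − j131)/(208 − j131)| = 0.691
|Γ|² = 0.477
P_refl = |Γ|²·P_inc = 84.4 W, P_del = (1 − |Γ|²)·P_inc = 92.6 W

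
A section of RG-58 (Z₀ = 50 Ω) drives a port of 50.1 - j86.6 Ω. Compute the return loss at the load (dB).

RL ≈ 3.68 dB

Γ = (0.1 − j86.6)/(100.1 − j86.6), |Γ| = 0.654
RL = −20·log₁₀|Γ| = −20·log₁₀(0.654)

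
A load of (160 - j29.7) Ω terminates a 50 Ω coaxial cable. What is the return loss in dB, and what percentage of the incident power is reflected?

RL ≈ 5.4 dB; 28.9% of incident power reflected

Γ = (110 − j29.7)/(210 − j29.7), |Γ| = 0.537
RL = −20·log₁₀(0.537) = 5.4 dB
P_refl/P_inc = |Γ|² = 0.289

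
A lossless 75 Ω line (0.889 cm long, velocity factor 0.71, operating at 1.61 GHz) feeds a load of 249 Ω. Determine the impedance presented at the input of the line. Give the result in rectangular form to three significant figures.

Z_in ≈ 92.8 − j105 Ω

λ = v/f = 0.71·c / 1.61 GHz = 0.132 m
βl = 2π·l/λ = 2π × 0.0672 = 24.2°
tan(βl) = tan(24.2°) = 0.449
Z_in = Z_0·(Z_L + jZ_0·tanβl)/(Z_0 + jZ_L·tanβl)
     = 75·(249 + j33.7)/(75 + j112)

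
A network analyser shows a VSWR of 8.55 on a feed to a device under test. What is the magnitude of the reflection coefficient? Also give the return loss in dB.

|Γ| ≈ 0.791; return loss ≈ 2.04 dB

|Γ| = (S − 1)/(S + 1) = (8.55 − 1)/(8.55 + 1) = 7.55/9.55
RL = −20·log₁₀|Γ| = −20·log₁₀(0.791)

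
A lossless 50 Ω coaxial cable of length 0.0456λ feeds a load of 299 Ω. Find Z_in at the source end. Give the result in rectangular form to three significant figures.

Z_in ≈ 79.2 − j125 Ω

βl = 2π × 0.0456 = 16.4°
tan(βl) = tan(16.4°) = 0.295
Z_in = Z_0·(Z_L + jZ_0·tanβl)/(Z_0 + jZ_L·tanβl)
     = 50·(299 + j14.7)/(50 + j88.1)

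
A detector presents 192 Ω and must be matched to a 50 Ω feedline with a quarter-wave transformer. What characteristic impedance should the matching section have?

Z_qwt = √(Z_0·R_L) = √(50 × 192) = √9600

Z_qwt ≈ 98 Ω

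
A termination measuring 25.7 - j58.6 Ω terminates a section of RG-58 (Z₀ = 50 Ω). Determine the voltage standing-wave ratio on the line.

VSWR ≈ 4.93

Γ = (Z_L − Z_0)/(Z_L + Z_0) = (-24.3 − j58.6)/(75.7 − j58.6)
|Γ| = 63.4/95.7 = 0.663
VSWR = (1 + |Γ|)/(1 − |Γ|) = 1.66/0.337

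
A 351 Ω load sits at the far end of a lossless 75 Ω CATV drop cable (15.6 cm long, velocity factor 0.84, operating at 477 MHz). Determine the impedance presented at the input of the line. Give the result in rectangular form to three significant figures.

λ = v/f = 0.84·c / 477 MHz = 0.528 m
βl = 2π·l/λ = 2π × 0.295 = 106°
tan(βl) = tan(106°) = -3.42
Z_in = Z_0·(Z_L + jZ_0·tanβl)/(Z_0 + jZ_L·tanβl)
     = 75·(351 − j256)/(75 − j1200)

Z_in ≈ 17.3 + j20.9 Ω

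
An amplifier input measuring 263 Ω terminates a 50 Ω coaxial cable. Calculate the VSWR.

VSWR ≈ 5.26

For a purely resistive load, VSWR = R_L/Z_0 or Z_0/R_L (whichever > 1) = 263/50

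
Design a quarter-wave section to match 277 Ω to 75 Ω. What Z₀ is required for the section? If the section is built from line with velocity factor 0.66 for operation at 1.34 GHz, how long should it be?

Z_qwt ≈ 144 Ω; length ≈ 3.69 cm

Z_qwt = √(Z_0·R_L) = √(75 × 277) = √20780
λ = 0.66·c/f = 0.148 m, so l = λ/4 = 0.0369 m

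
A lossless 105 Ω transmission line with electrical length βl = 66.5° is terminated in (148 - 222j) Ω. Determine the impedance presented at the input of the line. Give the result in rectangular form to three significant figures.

tan(βl) = tan(66.5°) = 2.3
Z_in = Z_0·(Z_L + jZ_0·tanβl)/(Z_0 + jZ_L·tanβl)
     = 105·(148 + j19.5)/(616 + j340)

Z_in ≈ 20.7 − j8.15 Ω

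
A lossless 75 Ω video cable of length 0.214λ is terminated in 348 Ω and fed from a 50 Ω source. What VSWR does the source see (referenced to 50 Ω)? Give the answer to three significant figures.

VSWR ≈ 3.3

βl = 2π × 0.214 = 77°
tan(βl) = 4.35
Z_in = Z_0·(Z_L + jZ_0·tanβl)/(Z_0 + jZ_L·tanβl) = 17 − j16.4 Ω
Γ_s = (Z_in − Z_s)/(Z_in + Z_s) = (-33 − j16.4)/(67 − j16.4), |Γ_s| = 0.535
VSWR = (1 + |Γ_s|)/(1 − |Γ_s|)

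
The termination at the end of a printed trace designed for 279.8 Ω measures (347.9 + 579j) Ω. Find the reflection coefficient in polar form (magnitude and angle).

Γ ≈ 0.683 ∠ 40.6°

Γ = (Z_L − Z_0)/(Z_L + Z_0) = (68.1 + j579)/(627.7 + j579)
|Γ| = 583/854 = 0.683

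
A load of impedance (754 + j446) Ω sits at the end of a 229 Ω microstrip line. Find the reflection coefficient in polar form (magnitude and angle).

Γ = (Z_L − Z_0)/(Z_L + Z_0) = (525 + j446)/(983 + j446)
|Γ| = 689/1080 = 0.638

Γ ≈ 0.638 ∠ 15.9°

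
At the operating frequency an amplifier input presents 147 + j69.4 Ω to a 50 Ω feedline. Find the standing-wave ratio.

VSWR ≈ 3.66

Γ = (Z_L − Z_0)/(Z_L + Z_0) = (97 + j69.4)/(197 + j69.4)
|Γ| = 119/209 = 0.571
VSWR = (1 + |Γ|)/(1 − |Γ|) = 1.57/0.429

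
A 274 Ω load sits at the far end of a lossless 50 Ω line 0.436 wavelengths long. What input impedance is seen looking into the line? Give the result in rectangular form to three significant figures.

βl = 2π × 0.436 = 157°
tan(βl) = tan(157°) = -0.425
Z_in = Z_0·(Z_L + jZ_0·tanβl)/(Z_0 + jZ_L·tanβl)
     = 50·(274 − j21.3)/(50 − j117)

Z_in ≈ 50.3 + j96 Ω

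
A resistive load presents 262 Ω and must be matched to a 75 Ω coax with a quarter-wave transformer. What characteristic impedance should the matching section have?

Z_qwt = √(Z_0·R_L) = √(75 × 262) = √19650

Z_qwt ≈ 140 Ω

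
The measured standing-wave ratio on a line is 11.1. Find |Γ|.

|Γ| ≈ 0.835

|Γ| = (S − 1)/(S + 1) = (11.1 − 1)/(11.1 + 1) = 10.1/12.1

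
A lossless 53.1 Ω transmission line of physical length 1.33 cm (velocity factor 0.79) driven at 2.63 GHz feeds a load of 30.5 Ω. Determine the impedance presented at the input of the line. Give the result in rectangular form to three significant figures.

λ = v/f = 0.79·c / 2.63 GHz = 0.0901 m
βl = 2π·l/λ = 2π × 0.148 = 53.1°
tan(βl) = tan(53.1°) = 1.33
Z_in = Z_0·(Z_L + jZ_0·tanβl)/(Z_0 + jZ_L·tanβl)
     = 53.1·(30.5 + j70.8)/(53.1 + j40.7)

Z_in ≈ 53.4 + j29.9 Ω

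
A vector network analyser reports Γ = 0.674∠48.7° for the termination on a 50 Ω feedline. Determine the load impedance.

Z_L ≈ 48.3 + j89.7 Ω

Z_L = Z_0·(1 + Γ)/(1 − Γ) = 50·(1.44 + j0.506)/(0.555 − j0.506)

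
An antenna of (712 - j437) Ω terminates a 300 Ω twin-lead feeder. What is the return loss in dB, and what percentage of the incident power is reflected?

RL ≈ 5.27 dB; 29.7% of incident power reflected

Γ = (412 − j437)/(1012 − j437), |Γ| = 0.545
RL = −20·log₁₀(0.545) = 5.27 dB
P_refl/P_inc = |Γ|² = 0.297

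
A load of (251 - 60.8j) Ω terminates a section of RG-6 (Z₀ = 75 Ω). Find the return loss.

RL ≈ 5.01 dB

Γ = (176 − j60.8)/(326 − j60.8), |Γ| = 0.562
RL = −20·log₁₀|Γ| = −20·log₁₀(0.562)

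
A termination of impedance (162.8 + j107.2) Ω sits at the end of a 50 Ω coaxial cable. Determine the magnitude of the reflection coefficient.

|Γ| ≈ 0.653

Γ = (Z_L − Z_0)/(Z_L + Z_0) = (112.8 + j107.2)/(212.8 + j107.2)
|Γ| = 156/238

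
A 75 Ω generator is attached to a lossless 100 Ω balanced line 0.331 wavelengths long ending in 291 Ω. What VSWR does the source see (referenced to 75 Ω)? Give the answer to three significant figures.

βl = 2π × 0.331 = 119°
tan(βl) = -1.79
Z_in = Z_0·(Z_L + jZ_0·tanβl)/(Z_0 + jZ_L·tanβl) = 43.5 + j47.5 Ω
Γ_s = (Z_in − Z_s)/(Z_in + Z_s) = (-31.5 + j47.5)/(118 + j47.5), |Γ_s| = 0.447
VSWR = (1 + |Γ_s|)/(1 − |Γ_s|)

VSWR ≈ 2.61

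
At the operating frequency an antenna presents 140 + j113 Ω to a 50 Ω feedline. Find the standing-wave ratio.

VSWR ≈ 4.77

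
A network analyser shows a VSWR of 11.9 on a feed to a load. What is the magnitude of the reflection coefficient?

|Γ| ≈ 0.845

|Γ| = (S − 1)/(S + 1) = (11.9 − 1)/(11.9 + 1) = 10.9/12.9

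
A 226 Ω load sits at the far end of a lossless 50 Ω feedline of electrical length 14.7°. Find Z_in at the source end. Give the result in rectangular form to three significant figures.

tan(βl) = tan(14.7°) = 0.262
Z_in = Z_0·(Z_L + jZ_0·tanβl)/(Z_0 + jZ_L·tanβl)
     = 50·(226 + j13.1)/(50 + j59.3)

Z_in ≈ 100 − j106 Ω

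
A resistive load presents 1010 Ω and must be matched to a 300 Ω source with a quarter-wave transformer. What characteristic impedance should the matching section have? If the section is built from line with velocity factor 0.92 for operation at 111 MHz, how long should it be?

Z_qwt = √(Z_0·R_L) = √(300 × 1010) = √303000
λ = 0.92·c/f = 2.49 m, so l = λ/4 = 0.622 m

Z_qwt ≈ 550 Ω; length ≈ 62.2 cm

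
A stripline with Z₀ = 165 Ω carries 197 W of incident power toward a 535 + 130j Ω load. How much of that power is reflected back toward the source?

P_reflected ≈ 59.8 W

|Γ| = |(370 + j130)/(700 + j130)| = 0.551
|Γ|² = 0.303
P_refl = |Γ|²·P_inc = 59.8 W, P_del = (1 − |Γ|²)·P_inc = 137 W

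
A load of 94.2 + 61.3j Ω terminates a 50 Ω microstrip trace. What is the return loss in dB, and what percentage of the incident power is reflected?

RL ≈ 6.33 dB; 23.3% of incident power reflected

Γ = (44.2 + j61.3)/(144.2 + j61.3), |Γ| = 0.482
RL = −20·log₁₀(0.482) = 6.33 dB
P_refl/P_inc = |Γ|² = 0.233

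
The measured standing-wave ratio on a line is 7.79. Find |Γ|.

|Γ| ≈ 0.772

|Γ| = (S − 1)/(S + 1) = (7.79 − 1)/(7.79 + 1) = 6.79/8.79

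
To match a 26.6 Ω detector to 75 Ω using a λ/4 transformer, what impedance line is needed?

Z_qwt = √(Z_0·R_L) = √(75 × 26.6) = √1995

Z_qwt ≈ 44.7 Ω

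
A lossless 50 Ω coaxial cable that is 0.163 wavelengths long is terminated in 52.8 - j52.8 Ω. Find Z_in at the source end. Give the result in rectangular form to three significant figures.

βl = 2π × 0.163 = 58.7°
tan(βl) = tan(58.7°) = 1.64
Z_in = Z_0·(Z_L + jZ_0·tanβl)/(Z_0 + jZ_L·tanβl)
     = 50·(52.8 + j29.4)/(137 + j86.8)

Z_in ≈ 18.6 − j1.08 Ω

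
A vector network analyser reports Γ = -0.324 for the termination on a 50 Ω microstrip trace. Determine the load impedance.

Z_L ≈ 25.5 Ω

Z_L = Z_0·(1 + Γ)/(1 − Γ) = 50·(0.676)/(1.32)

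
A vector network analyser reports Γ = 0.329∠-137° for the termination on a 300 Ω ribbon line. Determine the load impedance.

Z_L = Z_0·(1 + Γ)/(1 − Γ) = 300·(0.759 − j0.224)/(1.24 + j0.224)

Z_L ≈ 168 − j84.7 Ω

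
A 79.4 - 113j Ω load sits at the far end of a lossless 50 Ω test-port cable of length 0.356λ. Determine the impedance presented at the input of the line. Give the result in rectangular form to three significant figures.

Z_in ≈ 27.4 + j64.7 Ω

βl = 2π × 0.356 = 128°
tan(βl) = tan(128°) = -1.27
Z_in = Z_0·(Z_L + jZ_0·tanβl)/(Z_0 + jZ_L·tanβl)
     = 50·(79.4 − j177)/(-93.8 − j101)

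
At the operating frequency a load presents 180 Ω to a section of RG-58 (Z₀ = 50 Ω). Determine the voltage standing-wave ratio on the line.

Γ = (180 − 50)/(180 + 50) = 0.565
VSWR = (1 + 0.565)/(1 − 0.565)

VSWR ≈ 3.6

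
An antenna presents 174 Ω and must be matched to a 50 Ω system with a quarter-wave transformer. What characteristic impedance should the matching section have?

Z_qwt ≈ 93.3 Ω

Z_qwt = √(Z_0·R_L) = √(50 × 174) = √8700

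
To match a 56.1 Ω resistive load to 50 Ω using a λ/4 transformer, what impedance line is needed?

Z_qwt = √(Z_0·R_L) = √(50 × 56.1) = √2805

Z_qwt ≈ 53 Ω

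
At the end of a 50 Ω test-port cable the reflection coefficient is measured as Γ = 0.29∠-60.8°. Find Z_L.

Z_L = Z_0·(1 + Γ)/(1 − Γ) = 50·(1.14 − j0.253)/(0.859 + j0.253)

Z_L ≈ 57.2 − j31.6 Ω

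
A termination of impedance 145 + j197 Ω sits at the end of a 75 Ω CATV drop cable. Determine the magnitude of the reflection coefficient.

Γ = (Z_L − Z_0)/(Z_L + Z_0) = (70 + j197)/(220 + j197)
|Γ| = 209/295

|Γ| ≈ 0.708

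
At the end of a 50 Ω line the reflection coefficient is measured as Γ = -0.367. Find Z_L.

Z_L ≈ 23.2 Ω

Z_L = Z_0·(1 + Γ)/(1 − Γ) = 50·(0.633)/(1.37)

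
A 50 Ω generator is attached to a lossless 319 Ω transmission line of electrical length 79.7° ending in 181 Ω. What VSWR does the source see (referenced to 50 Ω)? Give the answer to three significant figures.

tan(βl) = 5.5
Z_in = Z_0·(Z_L + jZ_0·tanβl)/(Z_0 + jZ_L·tanβl) = 527 + j111 Ω
Γ_s = (Z_in − Z_s)/(Z_in + Z_s) = (477 + j111)/(577 + j111), |Γ_s| = 0.833
VSWR = (1 + |Γ_s|)/(1 − |Γ_s|)

VSWR ≈ 11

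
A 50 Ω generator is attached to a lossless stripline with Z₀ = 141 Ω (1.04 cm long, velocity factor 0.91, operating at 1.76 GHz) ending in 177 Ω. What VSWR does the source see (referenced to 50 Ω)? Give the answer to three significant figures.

VSWR ≈ 3.33

λ = v/f = 0.91·c / 1.76 GHz = 0.155 m
βl = 2π·l/λ = 2π × 0.067 = 24.1°
tan(βl) = 0.448
Z_in = Z_0·(Z_L + jZ_0·tanβl)/(Z_0 + jZ_L·tanβl) = 161 − j27.6 Ω
Γ_s = (Z_in − Z_s)/(Z_in + Z_s) = (111 − j27.6)/(211 − j27.6), |Γ_s| = 0.538
VSWR = (1 + |Γ_s|)/(1 − |Γ_s|)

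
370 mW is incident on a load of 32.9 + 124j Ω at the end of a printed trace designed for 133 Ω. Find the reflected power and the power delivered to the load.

P_reflected ≈ 219 mW; P_delivered ≈ 151 mW

|Γ| = |(-100.1 + j124)/(165.9 + j124)| = 0.769
|Γ|² = 0.592
P_refl = |Γ|²·P_inc = 219 mW, P_del = (1 − |Γ|²)·P_inc = 151 mW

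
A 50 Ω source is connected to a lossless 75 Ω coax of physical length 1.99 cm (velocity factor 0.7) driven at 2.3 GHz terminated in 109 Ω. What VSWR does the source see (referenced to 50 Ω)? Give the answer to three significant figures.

λ = v/f = 0.7·c / 2.3 GHz = 0.0913 m
βl = 2π·l/λ = 2π × 0.218 = 78.5°
tan(βl) = 4.9
Z_in = Z_0·(Z_L + jZ_0·tanβl)/(Z_0 + jZ_L·tanβl) = 52.7 − j7.91 Ω
Γ_s = (Z_in − Z_s)/(Z_in + Z_s) = (2.72 − j7.91)/(103 − j7.91), |Γ_s| = 0.0811
VSWR = (1 + |Γ_s|)/(1 − |Γ_s|)

VSWR ≈ 1.18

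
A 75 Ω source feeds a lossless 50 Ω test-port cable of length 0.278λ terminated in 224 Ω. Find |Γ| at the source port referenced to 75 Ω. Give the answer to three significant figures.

βl = 2π × 0.278 = 100°
tan(βl) = -5.63
Z_in = Z_0·(Z_L + jZ_0·tanβl)/(Z_0 + jZ_L·tanβl) = 11.5 + j8.43 Ω
Γ_s = (Z_in − Z_s)/(Z_in + Z_s) = (-63.5 + j8.43)/(86.5 + j8.43), |Γ_s| = 0.737

|Γ| ≈ 0.737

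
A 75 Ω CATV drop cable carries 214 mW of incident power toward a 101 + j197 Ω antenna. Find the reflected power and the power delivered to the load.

P_reflected ≈ 121 mW; P_delivered ≈ 92.9 mW

|Γ| = |(26 + j197)/(176 + j197)| = 0.752
|Γ|² = 0.566
P_refl = |Γ|²·P_inc = 121 mW, P_del = (1 − |Γ|²)·P_inc = 92.9 mW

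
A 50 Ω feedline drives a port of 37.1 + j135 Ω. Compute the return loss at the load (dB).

RL ≈ 1.47 dB

Γ = (-12.9 + j135)/(87.1 + j135), |Γ| = 0.844
RL = −20·log₁₀|Γ| = −20·log₁₀(0.844)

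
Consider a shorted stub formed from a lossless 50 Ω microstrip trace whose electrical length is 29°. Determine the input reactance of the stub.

X_in ≈ 27.7 Ω (inductive)

tan(βl) = 0.554
For a shorted stub, Z_in = jZ_0·tan(βl)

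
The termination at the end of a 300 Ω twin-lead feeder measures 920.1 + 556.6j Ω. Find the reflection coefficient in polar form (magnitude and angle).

Γ ≈ 0.621 ∠ 17.4°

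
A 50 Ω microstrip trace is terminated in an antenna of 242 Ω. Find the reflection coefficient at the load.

Γ = 0.658

Γ = (Z_L − Z_0)/(Z_L + Z_0) = (242 − 50)/(242 + 50) = 192/292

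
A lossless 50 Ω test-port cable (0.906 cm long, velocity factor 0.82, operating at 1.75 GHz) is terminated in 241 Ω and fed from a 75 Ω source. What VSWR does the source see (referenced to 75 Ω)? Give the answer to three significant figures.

VSWR ≈ 3.86

λ = v/f = 0.82·c / 1.75 GHz = 0.141 m
βl = 2π·l/λ = 2π × 0.0645 = 23.2°
tan(βl) = 0.429
Z_in = Z_0·(Z_L + jZ_0·tanβl)/(Z_0 + jZ_L·tanβl) = 54.1 − j90.4 Ω
Γ_s = (Z_in − Z_s)/(Z_in + Z_s) = (-20.9 − j90.4)/(129 − j90.4), |Γ_s| = 0.589
VSWR = (1 + |Γ_s|)/(1 − |Γ_s|)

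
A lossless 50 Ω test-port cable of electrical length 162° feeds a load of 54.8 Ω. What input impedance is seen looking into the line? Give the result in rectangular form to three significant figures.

Z_in ≈ 53.8 + j2.9 Ω

tan(βl) = tan(162°) = -0.325
Z_in = Z_0·(Z_L + jZ_0·tanβl)/(Z_0 + jZ_L·tanβl)
     = 50·(54.8 − j16.2)/(50 − j17.8)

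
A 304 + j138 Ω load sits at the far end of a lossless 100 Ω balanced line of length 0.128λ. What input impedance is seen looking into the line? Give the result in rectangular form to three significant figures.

βl = 2π × 0.128 = 46.1°
tan(βl) = tan(46.1°) = 1.04
Z_in = Z_0·(Z_L + jZ_0·tanβl)/(Z_0 + jZ_L·tanβl)
     = 100·(304 + j242)/(-43.3 + j316)

Z_in ≈ 62.2 − j105 Ω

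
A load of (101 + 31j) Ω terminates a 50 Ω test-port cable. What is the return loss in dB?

RL ≈ 8.24 dB

Γ = (51 + j31)/(151 + j31), |Γ| = 0.387
RL = −20·log₁₀|Γ| = −20·log₁₀(0.387)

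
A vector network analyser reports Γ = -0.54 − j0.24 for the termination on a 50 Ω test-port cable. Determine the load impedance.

Z_L = Z_0·(1 + Γ)/(1 − Γ) = 50·(0.46 − j0.24)/(1.54 + j0.24)

Z_L ≈ 13.4 − j9.88 Ω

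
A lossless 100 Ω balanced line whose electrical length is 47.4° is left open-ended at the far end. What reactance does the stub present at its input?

tan(βl) = 1.09
For an open-ended stub, Z_in = −jZ_0·cot(βl) = −jZ_0/tan(βl)

X_in ≈ -92 Ω (capacitive)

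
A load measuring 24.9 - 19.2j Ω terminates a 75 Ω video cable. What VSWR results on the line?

VSWR ≈ 3.23

Γ = (Z_L − Z_0)/(Z_L + Z_0) = (-50.1 − j19.2)/(99.9 − j19.2)
|Γ| = 53.7/102 = 0.527
VSWR = (1 + |Γ|)/(1 − |Γ|) = 1.53/0.473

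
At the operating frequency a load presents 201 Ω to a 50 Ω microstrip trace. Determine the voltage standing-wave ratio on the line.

VSWR ≈ 4.02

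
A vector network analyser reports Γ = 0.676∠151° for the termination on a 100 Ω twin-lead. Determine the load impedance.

Z_L = Z_0·(1 + Γ)/(1 − Γ) = 100·(0.409 + j0.328)/(1.59 − j0.328)

Z_L ≈ 20.6 + j24.8 Ω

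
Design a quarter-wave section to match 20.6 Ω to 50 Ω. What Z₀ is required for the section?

Z_qwt ≈ 32.1 Ω

Z_qwt = √(Z_0·R_L) = √(50 × 20.6) = √1030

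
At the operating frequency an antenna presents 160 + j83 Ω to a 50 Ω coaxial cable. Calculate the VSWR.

VSWR ≈ 4.13

Γ = (Z_L − Z_0)/(Z_L + Z_0) = (110 + j83)/(210 + j83)
|Γ| = 138/226 = 0.61
VSWR = (1 + |Γ|)/(1 − |Γ|) = 1.61/0.39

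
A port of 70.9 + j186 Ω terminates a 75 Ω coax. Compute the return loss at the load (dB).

RL ≈ 2.08 dB

Γ = (-4.1 + j186)/(145.9 + j186), |Γ| = 0.787
RL = −20·log₁₀|Γ| = −20·log₁₀(0.787)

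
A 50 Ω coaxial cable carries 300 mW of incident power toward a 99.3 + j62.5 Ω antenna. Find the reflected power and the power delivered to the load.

P_reflected ≈ 72.6 mW; P_delivered ≈ 227 mW

|Γ| = |(49.3 + j62.5)/(149.3 + j62.5)| = 0.492
|Γ|² = 0.242
P_refl = |Γ|²·P_inc = 72.6 mW, P_del = (1 − |Γ|²)·P_inc = 227 mW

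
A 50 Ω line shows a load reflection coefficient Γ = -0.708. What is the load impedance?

Z_L ≈ 8.55 Ω

Z_L = Z_0·(1 + Γ)/(1 − Γ) = 50·(0.292)/(1.71)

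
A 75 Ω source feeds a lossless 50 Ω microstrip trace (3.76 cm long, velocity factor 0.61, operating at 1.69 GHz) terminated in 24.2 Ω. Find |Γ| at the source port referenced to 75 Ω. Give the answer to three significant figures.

λ = v/f = 0.61·c / 1.69 GHz = 0.108 m
βl = 2π·l/λ = 2π × 0.347 = 125°
tan(βl) = -1.43
Z_in = Z_0·(Z_L + jZ_0·tanβl)/(Z_0 + jZ_L·tanβl) = 49.8 − j37 Ω
Γ_s = (Z_in − Z_s)/(Z_in + Z_s) = (-25.2 − j37)/(125 − j37), |Γ_s| = 0.344

|Γ| ≈ 0.344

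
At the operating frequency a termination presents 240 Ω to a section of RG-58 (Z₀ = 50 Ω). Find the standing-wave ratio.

For a purely resistive load, VSWR = R_L/Z_0 or Z_0/R_L (whichever > 1) = 240/50

VSWR ≈ 4.8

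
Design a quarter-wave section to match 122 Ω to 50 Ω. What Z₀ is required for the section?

Z_qwt = √(Z_0·R_L) = √(50 × 122) = √6100

Z_qwt ≈ 78.1 Ω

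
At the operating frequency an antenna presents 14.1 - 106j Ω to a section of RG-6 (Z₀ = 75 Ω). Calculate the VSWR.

Γ = (Z_L − Z_0)/(Z_L + Z_0) = (-60.9 − j106)/(89.1 − j106)
|Γ| = 122/138 = 0.883
VSWR = (1 + |Γ|)/(1 − |Γ|) = 1.88/0.117

VSWR ≈ 16.1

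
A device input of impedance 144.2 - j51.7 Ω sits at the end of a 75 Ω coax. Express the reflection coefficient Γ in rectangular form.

Γ = (Z_L − Z_0)/(Z_L + Z_0) = (69.2 − j51.7)/(219.2 − j51.7)

Γ ≈ 0.352 − j0.153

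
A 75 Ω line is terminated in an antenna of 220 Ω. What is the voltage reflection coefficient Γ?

Γ = 0.492

Γ = (Z_L − Z_0)/(Z_L + Z_0) = (220 − 75)/(220 + 75) = 145/295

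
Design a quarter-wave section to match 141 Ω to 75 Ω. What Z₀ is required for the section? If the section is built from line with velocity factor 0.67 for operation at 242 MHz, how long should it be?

Z_qwt ≈ 103 Ω; length ≈ 20.8 cm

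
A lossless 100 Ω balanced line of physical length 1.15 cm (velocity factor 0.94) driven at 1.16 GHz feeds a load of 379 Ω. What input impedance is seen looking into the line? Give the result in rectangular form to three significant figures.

Z_in ≈ 177 − j174 Ω

λ = v/f = 0.94·c / 1.16 GHz = 0.243 m
βl = 2π·l/λ = 2π × 0.0473 = 17°
tan(βl) = tan(17°) = 0.306
Z_in = Z_0·(Z_L + jZ_0·tanβl)/(Z_0 + jZ_L·tanβl)
     = 100·(379 + j30.6)/(100 + j116)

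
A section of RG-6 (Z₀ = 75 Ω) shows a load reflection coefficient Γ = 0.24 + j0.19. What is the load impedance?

Z_L ≈ 111 + j46.4 Ω

Z_L = Z_0·(1 + Γ)/(1 − Γ) = 75·(1.24 + j0.19)/(0.76 − j0.19)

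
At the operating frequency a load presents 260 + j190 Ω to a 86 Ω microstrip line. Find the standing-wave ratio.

VSWR ≈ 4.76

Γ = (Z_L − Z_0)/(Z_L + Z_0) = (174 + j190)/(346 + j190)
|Γ| = 258/395 = 0.653
VSWR = (1 + |Γ|)/(1 − |Γ|) = 1.65/0.347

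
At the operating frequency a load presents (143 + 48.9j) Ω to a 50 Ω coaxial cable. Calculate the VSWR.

VSWR ≈ 3.23

Γ = (Z_L − Z_0)/(Z_L + Z_0) = (93 + j48.9)/(193 + j48.9)
|Γ| = 105/199 = 0.528
VSWR = (1 + |Γ|)/(1 − |Γ|) = 1.53/0.472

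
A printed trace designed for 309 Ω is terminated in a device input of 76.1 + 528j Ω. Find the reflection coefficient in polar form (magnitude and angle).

Γ = (Z_L − Z_0)/(Z_L + Z_0) = (-232.9 + j528)/(385.1 + j528)
|Γ| = 577/654 = 0.883

Γ ≈ 0.883 ∠ 59.9°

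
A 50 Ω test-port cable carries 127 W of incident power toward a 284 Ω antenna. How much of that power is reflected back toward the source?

P_reflected ≈ 62.3 W

Γ = (284 − 50)/(284 + 50) = 0.701
|Γ|² = 0.491
P_refl = |Γ|²·P_inc = 62.3 W, P_del = (1 − |Γ|²)·P_inc = 64.7 W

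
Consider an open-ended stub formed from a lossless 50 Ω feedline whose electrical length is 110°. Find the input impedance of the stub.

Z_in ≈ +j18.2 Ω

tan(βl) = -2.75
For an open-ended stub, Z_in = −jZ_0·cot(βl) = −jZ_0/tan(βl)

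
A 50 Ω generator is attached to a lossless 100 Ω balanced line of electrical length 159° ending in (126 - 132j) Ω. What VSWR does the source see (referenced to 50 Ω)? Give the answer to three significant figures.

VSWR ≈ 6.22

tan(βl) = -0.384
Z_in = Z_0·(Z_L + jZ_0·tanβl)/(Z_0 + jZ_L·tanβl) = 303 − j48.4 Ω
Γ_s = (Z_in − Z_s)/(Z_in + Z_s) = (253 − j48.4)/(353 − j48.4), |Γ_s| = 0.723
VSWR = (1 + |Γ_s|)/(1 − |Γ_s|)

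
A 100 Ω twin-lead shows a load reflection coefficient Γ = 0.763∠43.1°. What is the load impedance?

Z_L = Z_0·(1 + Γ)/(1 − Γ) = 100·(1.56 + j0.521)/(0.443 − j0.521)

Z_L ≈ 89.3 + j223 Ω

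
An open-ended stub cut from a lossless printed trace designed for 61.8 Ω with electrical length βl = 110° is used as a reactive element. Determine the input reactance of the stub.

tan(βl) = -2.75
For an open-ended stub, Z_in = −jZ_0·cot(βl) = −jZ_0/tan(βl)

X_in ≈ 22.5 Ω (inductive)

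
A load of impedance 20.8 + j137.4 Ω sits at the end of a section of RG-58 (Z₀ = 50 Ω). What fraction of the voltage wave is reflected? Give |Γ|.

Γ = (Z_L − Z_0)/(Z_L + Z_0) = (-29.2 + j137.4)/(70.8 + j137.4)
|Γ| = 140/155

|Γ| ≈ 0.909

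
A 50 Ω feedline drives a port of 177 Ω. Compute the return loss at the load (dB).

RL ≈ 5.04 dB

Γ = (177 − 50)/(177 + 50) = 0.559
RL = −20·log₁₀|Γ| = −20·log₁₀(0.559)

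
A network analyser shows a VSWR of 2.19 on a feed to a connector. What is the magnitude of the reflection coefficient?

|Γ| = (S − 1)/(S + 1) = (2.19 − 1)/(2.19 + 1) = 1.19/3.19

|Γ| ≈ 0.373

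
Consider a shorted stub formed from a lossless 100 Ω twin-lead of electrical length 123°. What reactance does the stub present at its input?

X_in ≈ -154 Ω (capacitive)

tan(βl) = -1.54
For a shorted stub, Z_in = jZ_0·tan(βl)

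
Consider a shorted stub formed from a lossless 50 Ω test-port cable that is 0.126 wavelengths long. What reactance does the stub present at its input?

βl = 2π × 0.126 = 45.4°
tan(βl) = 1.01
For a shorted stub, Z_in = jZ_0·tan(βl)

X_in ≈ 50.6 Ω (inductive)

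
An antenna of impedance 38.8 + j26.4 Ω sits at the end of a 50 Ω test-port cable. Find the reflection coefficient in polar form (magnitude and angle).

Γ ≈ 0.31 ∠ 96.4°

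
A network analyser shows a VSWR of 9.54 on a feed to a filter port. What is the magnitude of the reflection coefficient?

|Γ| ≈ 0.81

|Γ| = (S − 1)/(S + 1) = (9.54 − 1)/(9.54 + 1) = 8.54/10.5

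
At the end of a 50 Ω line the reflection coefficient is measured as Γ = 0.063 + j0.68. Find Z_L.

Z_L ≈ 19.9 + j50.7 Ω

Z_L = Z_0·(1 + Γ)/(1 − Γ) = 50·(1.06 + j0.68)/(0.937 − j0.68)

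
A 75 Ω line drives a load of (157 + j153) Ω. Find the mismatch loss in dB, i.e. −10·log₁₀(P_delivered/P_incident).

Γ = (82 + j153)/(232 + j153), |Γ| = 0.625
|Γ|² = 0.39, so P_del/P_inc = 1 − |Γ|² = 0.61
ML = −10·log₁₀(1 − |Γ|²)

mismatch loss ≈ 2.15 dB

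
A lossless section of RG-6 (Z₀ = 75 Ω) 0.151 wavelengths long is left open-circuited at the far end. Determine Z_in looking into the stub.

βl = 2π × 0.151 = 54.4°
tan(βl) = 1.39
For an open-circuited stub, Z_in = −jZ_0·cot(βl) = −jZ_0/tan(βl)

Z_in ≈ −j53.8 Ω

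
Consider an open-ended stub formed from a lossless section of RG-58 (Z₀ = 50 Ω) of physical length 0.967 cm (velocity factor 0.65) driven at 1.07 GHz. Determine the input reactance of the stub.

X_in ≈ -144 Ω (capacitive)

λ = v/f = 0.65·c / 1.07 GHz = 0.182 m
βl = 2π·l/λ = 2π × 0.0531 = 19.1°
tan(βl) = 0.346
For an open-ended stub, Z_in = −jZ_0·cot(βl) = −jZ_0/tan(βl)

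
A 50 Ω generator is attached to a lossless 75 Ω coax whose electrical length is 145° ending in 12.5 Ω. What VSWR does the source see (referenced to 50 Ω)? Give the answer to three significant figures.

VSWR ≈ 5.67

tan(βl) = -0.7
Z_in = Z_0·(Z_L + jZ_0·tanβl)/(Z_0 + jZ_L·tanβl) = 18.4 − j50.4 Ω
Γ_s = (Z_in − Z_s)/(Z_in + Z_s) = (-31.6 − j50.4)/(68.4 − j50.4), |Γ_s| = 0.7
VSWR = (1 + |Γ_s|)/(1 − |Γ_s|)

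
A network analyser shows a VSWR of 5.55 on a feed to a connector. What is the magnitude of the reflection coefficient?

|Γ| ≈ 0.695

|Γ| = (S − 1)/(S + 1) = (5.55 − 1)/(5.55 + 1) = 4.55/6.55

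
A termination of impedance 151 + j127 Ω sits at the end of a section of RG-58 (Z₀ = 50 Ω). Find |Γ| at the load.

|Γ| ≈ 0.682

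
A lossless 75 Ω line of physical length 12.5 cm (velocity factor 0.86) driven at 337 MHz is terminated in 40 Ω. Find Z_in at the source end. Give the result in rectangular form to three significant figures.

Z_in ≈ 83.9 + j49.9 Ω

λ = v/f = 0.86·c / 337 MHz = 0.766 m
βl = 2π·l/λ = 2π × 0.163 = 58.8°
tan(βl) = tan(58.8°) = 1.65
Z_in = Z_0·(Z_L + jZ_0·tanβl)/(Z_0 + jZ_L·tanβl)
     = 75·(40 + j124)/(75 + j66)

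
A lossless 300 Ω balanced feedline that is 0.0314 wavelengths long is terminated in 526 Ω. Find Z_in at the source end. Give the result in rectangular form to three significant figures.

Z_in ≈ 487 − j111 Ω

βl = 2π × 0.0314 = 11.3°
tan(βl) = tan(11.3°) = 0.2
Z_in = Z_0·(Z_L + jZ_0·tanβl)/(Z_0 + jZ_L·tanβl)
     = 300·(526 + j60)/(300 + j105)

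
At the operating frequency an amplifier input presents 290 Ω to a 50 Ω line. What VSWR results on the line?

VSWR ≈ 5.8

Γ = (290 − 50)/(290 + 50) = 0.706
VSWR = (1 + 0.706)/(1 − 0.706)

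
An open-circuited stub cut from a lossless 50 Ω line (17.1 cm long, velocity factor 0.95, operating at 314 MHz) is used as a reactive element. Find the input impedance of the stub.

Z_in ≈ −j20.4 Ω

λ = v/f = 0.95·c / 314 MHz = 0.908 m
βl = 2π·l/λ = 2π × 0.188 = 67.8°
tan(βl) = 2.45
For an open-circuited stub, Z_in = −jZ_0·cot(βl) = −jZ_0/tan(βl)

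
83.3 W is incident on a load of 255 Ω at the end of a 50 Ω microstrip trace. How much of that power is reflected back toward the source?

Γ = (255 − 50)/(255 + 50) = 0.672
|Γ|² = 0.452
P_refl = |Γ|²·P_inc = 37.6 W, P_del = (1 − |Γ|²)·P_inc = 45.7 W

P_reflected ≈ 37.6 W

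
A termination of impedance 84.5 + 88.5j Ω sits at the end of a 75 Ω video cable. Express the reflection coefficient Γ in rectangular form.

Γ ≈ 0.281 + j0.399

Γ = (Z_L − Z_0)/(Z_L + Z_0) = (9.5 + j88.5)/(159.5 + j88.5)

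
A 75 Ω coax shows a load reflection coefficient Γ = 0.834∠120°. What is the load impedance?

Z_L ≈ 9.03 + j42.8 Ω

Z_L = Z_0·(1 + Γ)/(1 − Γ) = 75·(0.583 + j0.722)/(1.42 − j0.722)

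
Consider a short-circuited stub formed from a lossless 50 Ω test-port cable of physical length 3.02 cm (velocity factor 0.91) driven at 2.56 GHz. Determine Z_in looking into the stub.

Z_in ≈ −j236 Ω

λ = v/f = 0.91·c / 2.56 GHz = 0.107 m
βl = 2π·l/λ = 2π × 0.283 = 102°
tan(βl) = -4.72
For a short-circuited stub, Z_in = jZ_0·tan(βl)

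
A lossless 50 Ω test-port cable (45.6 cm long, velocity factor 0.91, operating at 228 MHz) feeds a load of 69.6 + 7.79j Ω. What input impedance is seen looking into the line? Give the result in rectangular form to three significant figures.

λ = v/f = 0.91·c / 228 MHz = 1.2 m
βl = 2π·l/λ = 2π × 0.381 = 137°
tan(βl) = tan(137°) = -0.929
Z_in = Z_0·(Z_L + jZ_0·tanβl)/(Z_0 + jZ_L·tanβl)
     = 50·(69.6 − j38.7)/(57.2 − j64.7)

Z_in ≈ 43.5 + j15.3 Ω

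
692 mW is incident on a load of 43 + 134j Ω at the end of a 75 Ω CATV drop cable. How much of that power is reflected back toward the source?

P_reflected ≈ 412 mW

|Γ| = |(-32 + j134)/(118 + j134)| = 0.772
|Γ|² = 0.595
P_refl = |Γ|²·P_inc = 412 mW, P_del = (1 − |Γ|²)·P_inc = 280 mW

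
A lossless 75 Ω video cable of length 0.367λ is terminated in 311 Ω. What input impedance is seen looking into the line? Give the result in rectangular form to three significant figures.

βl = 2π × 0.367 = 132°
tan(βl) = tan(132°) = -1.11
Z_in = Z_0·(Z_L + jZ_0·tanβl)/(Z_0 + jZ_L·tanβl)
     = 75·(311 − j82.9)/(75 − j344)

Z_in ≈ 31.4 + j61 Ω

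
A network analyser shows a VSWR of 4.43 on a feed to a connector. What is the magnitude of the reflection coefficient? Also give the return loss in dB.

|Γ| = (S − 1)/(S + 1) = (4.43 − 1)/(4.43 + 1) = 3.43/5.43
RL = −20·log₁₀|Γ| = −20·log₁₀(0.632)

|Γ| ≈ 0.632; return loss ≈ 3.99 dB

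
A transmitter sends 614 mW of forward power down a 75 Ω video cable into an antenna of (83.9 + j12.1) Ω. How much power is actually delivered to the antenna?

P_delivered ≈ 609 mW

|Γ| = |(8.9 + j12.1)/(158.9 + j12.1)| = 0.0943
|Γ|² = 0.00888
P_refl = |Γ|²·P_inc = 5.45 mW, P_del = (1 − |Γ|²)·P_inc = 609 mW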